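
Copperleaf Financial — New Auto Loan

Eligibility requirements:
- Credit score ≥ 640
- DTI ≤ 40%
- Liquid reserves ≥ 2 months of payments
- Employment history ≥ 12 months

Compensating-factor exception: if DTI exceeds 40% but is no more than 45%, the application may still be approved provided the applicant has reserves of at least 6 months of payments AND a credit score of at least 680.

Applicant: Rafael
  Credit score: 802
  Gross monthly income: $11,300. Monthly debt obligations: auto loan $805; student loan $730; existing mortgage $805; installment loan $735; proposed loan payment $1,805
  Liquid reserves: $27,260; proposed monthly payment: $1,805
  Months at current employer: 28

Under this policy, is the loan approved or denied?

Approved

Credit score 802 ≥ 640 (meets base)
Total debts = (805 + 730 + 805 + 735 + 1,805) = 4,880. DTI: 4,880 ÷ 11,300 = 43.2%, over the 40% base limit.
Liquid reserves cover 27,260/1,805 = 15.1 months — ≥ 2 required
Employment 28 ≥ 12 months
DTI 43.2% is within the 40%–45% exception band; checking compensating factors.
Override check — reserves: 15.1 mo (ok); score: 802 (ok).
Both compensating conditions met → exception applies.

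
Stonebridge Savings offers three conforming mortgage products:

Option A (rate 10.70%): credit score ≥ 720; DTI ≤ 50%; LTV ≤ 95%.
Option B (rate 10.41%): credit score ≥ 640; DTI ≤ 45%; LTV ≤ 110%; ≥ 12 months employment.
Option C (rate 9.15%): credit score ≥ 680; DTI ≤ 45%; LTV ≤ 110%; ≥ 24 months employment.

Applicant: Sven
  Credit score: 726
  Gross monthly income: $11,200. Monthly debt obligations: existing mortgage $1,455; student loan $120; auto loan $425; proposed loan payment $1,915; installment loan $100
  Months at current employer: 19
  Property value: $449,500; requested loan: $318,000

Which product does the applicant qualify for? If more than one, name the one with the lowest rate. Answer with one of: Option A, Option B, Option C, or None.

Option B

Total debts = (1,455 + 120 + 425 + 1,915 + 100) = 4,015; DTI = 4,015/11,200 = 35.8%.
LTV = 318,000/449,500 = 70.7%.
Option A: score 726 ≥ 720; DTI 35.8% ≤ 50%; LTV 70.7% ≤ 95% → qualifies.
Option B: score 726 ≥ 640; DTI 35.8% ≤ 45%; LTV 70.7% ≤ 110%; employment 19 ≥ 12 mo → qualifies.
Option C: score 726 ≥ 680; DTI 35.8% ≤ 45%; LTV 70.7% ≤ 110%; employment 19 < 24 mo → does not qualify.
Qualifying: Option A, Option B. Lowest rate is 10.41% → Option B.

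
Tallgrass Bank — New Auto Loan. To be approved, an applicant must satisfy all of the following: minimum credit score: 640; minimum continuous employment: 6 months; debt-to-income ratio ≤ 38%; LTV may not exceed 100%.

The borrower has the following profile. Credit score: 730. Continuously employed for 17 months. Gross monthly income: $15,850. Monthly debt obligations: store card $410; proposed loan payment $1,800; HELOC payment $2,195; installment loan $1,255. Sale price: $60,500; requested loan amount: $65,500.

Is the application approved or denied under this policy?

Denied

Credit score 730 ≥ 640 (meets)
Employment 17 ≥ 6 months
Total monthly debts = (410 + 1,800 + 2,195 + 1,255) = 5,660. DTI: 5,660 ÷ 15,850 = 35.7%, within the 38% cap
LTV: 65,500 ÷ 60,500 = 108.3%, exceeds 100% cap
Fails on LTV.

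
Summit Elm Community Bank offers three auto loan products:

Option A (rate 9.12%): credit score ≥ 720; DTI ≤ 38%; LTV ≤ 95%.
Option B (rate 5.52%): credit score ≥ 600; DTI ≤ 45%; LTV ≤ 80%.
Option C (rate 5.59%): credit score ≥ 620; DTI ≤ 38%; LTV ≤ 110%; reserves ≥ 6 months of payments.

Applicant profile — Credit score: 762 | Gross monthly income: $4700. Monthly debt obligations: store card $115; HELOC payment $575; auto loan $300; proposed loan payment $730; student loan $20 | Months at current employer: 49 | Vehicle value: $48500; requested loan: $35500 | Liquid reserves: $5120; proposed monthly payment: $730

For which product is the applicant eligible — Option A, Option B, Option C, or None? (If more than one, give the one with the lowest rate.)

Total debts = (115 + 575 + 300 + 730 + 20) = 1,740; DTI = 1,740/4,700 = 37%.
LTV = 35,500/48,500 = 73.2%.
Reserves = 5,120/730 = 7.0 months.
Option A: score 762 ≥ 720; DTI 37% ≤ 38%; LTV 73.2% ≤ 95% → qualifies.
Option B: score 762 ≥ 600; DTI 37% ≤ 45%; LTV 73.2% ≤ 80% → qualifies.
Option C: score 762 ≥ 620; DTI 37% ≤ 38%; LTV 73.2% ≤ 110%; reserves 7.0 ≥ 6 mo → qualifies.
Qualifying: Option A, Option B, Option C. Lowest rate is 5.52% → Option B.

Option B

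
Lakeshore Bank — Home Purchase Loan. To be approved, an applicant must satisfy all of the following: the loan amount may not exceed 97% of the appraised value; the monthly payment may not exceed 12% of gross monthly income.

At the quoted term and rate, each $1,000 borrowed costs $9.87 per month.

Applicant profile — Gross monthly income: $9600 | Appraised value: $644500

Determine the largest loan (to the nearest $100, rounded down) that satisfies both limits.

Payment cap: 12% × $9,600 = $1,152/month.
At $9.87 per $1,000, that supports 1,152/9.87 × 1,000 ≈ $116,717 → $116,700.
LTV cap: 97% × $644,500 = $625,165 → $625,100.
Binding constraint: payment-to-income.

$116,700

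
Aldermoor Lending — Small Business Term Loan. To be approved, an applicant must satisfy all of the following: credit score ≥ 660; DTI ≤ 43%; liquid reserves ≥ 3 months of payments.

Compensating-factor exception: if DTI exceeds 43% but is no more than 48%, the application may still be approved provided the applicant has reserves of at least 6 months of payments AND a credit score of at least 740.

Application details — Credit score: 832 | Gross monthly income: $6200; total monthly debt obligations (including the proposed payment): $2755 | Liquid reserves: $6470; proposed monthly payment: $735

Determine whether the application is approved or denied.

Approved

Credit score 832 ≥ 660 (meets base)
DTI = 2,755/6,200 = 44.4% > 43% — standard DTI limit exceeded.
Reserves: 6,470 ÷ 735 = 8.8 months (meets 3-month minimum)
44.4% falls in the override range (43%–48%), so the compensating-factor test applies.
Override check — reserves: 8.8 mo (ok); score: 832 (ok).
Both override conditions satisfied; DTI exception granted.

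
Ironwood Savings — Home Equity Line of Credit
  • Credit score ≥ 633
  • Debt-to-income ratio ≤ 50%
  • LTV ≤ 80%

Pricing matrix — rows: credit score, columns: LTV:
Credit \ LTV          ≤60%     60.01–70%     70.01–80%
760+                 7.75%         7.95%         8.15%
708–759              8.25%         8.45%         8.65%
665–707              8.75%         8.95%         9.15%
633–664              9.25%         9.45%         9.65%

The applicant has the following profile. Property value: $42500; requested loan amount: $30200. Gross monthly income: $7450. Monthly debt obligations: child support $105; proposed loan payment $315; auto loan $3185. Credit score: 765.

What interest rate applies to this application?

8.15%

Credit score 765 ≥ 633; Total monthly debts = (105 + 315 + 3,185) = 3,605. Debt-to-income = 3,605/7,450 = 48.4% — meets 50% limit
LTV = 30,200/42,500 = 71.1% ≤ 80%
Row: 765 falls in 760+. Column: 71.1% falls in 70.01–80%. Rate = 8.15%.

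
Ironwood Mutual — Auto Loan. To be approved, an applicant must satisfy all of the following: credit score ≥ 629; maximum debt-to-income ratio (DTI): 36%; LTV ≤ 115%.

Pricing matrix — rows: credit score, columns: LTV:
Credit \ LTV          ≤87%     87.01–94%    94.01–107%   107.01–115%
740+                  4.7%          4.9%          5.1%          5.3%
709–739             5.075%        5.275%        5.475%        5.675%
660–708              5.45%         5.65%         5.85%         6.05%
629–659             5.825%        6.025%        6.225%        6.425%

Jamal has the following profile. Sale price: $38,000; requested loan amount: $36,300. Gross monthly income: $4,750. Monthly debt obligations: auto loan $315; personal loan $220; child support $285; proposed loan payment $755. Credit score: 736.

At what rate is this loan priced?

Credit score 736 ≥ 629; Total monthly debts = (315 + 220 + 285 + 755) = 1,575. Debt-to-income = 1,575/4,750 = 33.2% — meets 36% limit
LTV = 36,300/38,000 = 95.5% ≤ 115%
Score 736 is in the 709–739 band; LTV 95.5% is in the 94.01–107% band → 5.475%.

5.475%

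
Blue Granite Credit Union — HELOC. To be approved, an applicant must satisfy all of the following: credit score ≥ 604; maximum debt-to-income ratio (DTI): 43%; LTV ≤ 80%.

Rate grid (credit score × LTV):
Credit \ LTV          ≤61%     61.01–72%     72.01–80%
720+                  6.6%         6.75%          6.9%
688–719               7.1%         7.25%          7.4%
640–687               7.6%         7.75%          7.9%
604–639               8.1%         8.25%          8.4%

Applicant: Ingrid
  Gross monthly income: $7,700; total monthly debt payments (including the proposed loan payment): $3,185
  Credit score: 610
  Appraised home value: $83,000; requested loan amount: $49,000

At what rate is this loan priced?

Credit score 610 ≥ 604; DTI = 3,185/7,700 = 41.4% ≤ 43%
LTV: 49,000 ÷ 83,000 = 59%, within 80% cap
Score 610 is in the 604–639 band; LTV 59% is in the ≤61% band → 8.1%.

8.1%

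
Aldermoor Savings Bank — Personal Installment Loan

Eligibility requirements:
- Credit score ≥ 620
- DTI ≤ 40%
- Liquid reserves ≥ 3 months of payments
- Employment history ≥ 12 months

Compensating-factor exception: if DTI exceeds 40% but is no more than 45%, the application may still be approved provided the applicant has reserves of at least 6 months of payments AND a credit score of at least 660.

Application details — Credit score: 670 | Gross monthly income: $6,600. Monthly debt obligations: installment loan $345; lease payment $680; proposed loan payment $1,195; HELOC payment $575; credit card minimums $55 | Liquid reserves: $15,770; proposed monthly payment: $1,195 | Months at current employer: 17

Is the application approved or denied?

Credit score 670 ≥ 620 (meets base)
Total debts = (345 + 680 + 1,195 + 575 + 55) = 2,850. DTI: 2,850 ÷ 6,600 = 43.2%, over the 40% base limit.
Reserves: 15,770 ÷ 1,195 = 13.2 months (meets 3-month minimum)
Employment 17 ≥ 12 months
43.2% falls in the override range (40%–45%), so the compensating-factor test applies.
Reserves 13.2 ≥ 6 months; credit score 670 ≥ 660.
Both compensating conditions met → exception applies.

Approved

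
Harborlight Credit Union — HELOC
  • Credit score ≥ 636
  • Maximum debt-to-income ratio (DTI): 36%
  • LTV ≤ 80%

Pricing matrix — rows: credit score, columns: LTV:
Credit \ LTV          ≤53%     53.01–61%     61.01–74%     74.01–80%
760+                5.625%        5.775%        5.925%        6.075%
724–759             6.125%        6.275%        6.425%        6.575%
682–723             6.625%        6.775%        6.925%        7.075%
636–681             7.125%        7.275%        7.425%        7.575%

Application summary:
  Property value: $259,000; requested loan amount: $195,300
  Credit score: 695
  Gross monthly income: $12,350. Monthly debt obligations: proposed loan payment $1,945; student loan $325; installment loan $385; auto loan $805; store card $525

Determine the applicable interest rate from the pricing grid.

Credit score 695 ≥ 636; Total monthly debts = (1,945 + 325 + 385 + 805 + 525) = 3,985. DTI = 3,985/12,350 = 32.3% ≤ 36%
LTV: 195,300 ÷ 259,000 = 75.4%, within 80% cap
Score 695 is in the 682–723 band; LTV 75.4% is in the 74.01–80% band → 7.075%.

7.075%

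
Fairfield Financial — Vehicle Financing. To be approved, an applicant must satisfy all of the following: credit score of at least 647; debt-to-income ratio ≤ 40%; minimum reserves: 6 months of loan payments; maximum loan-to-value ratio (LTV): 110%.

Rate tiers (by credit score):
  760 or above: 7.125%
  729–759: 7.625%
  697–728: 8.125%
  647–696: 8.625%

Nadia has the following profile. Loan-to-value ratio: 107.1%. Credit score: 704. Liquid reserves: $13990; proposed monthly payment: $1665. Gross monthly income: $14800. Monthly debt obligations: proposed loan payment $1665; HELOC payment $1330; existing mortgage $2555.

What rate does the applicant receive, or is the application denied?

Approved at 8.125%

Credit score 704 ≥ 647 (meets minimum)
Liquid reserves cover 13,990/1,665 = 8.4 months — ≥ 6 required
Total monthly debts = (1,665 + 1,330 + 2,555) = 5,550. Debt-to-income = 5,550/14,800 = 37.5% — meets 40% limit
LTV 107.1% — within 110%
All requirements met. Score 704 falls in the 697–728 tier → 8.125%.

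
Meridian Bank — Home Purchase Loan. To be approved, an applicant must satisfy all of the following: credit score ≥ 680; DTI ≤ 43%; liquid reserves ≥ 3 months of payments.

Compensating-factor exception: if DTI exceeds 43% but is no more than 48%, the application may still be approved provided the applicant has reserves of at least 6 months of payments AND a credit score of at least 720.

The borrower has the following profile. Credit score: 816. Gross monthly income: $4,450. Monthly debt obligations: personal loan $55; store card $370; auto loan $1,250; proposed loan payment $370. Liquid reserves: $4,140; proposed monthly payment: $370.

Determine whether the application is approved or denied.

Credit score 816 ≥ 680 (meets base)
Total debts = (55 + 370 + 1,250 + 370) = 2,045. DTI: 2,045 ÷ 4,450 = 46%, over the 43% base limit.
Reserves: 4,140 ÷ 370 = 11.2 months (meets 3-month minimum)
46% falls in the override range (43%–48%), so the compensating-factor test applies.
Reserves 11.2 ≥ 6 months; credit score 816 ≥ 720.
Both override conditions satisfied; DTI exception granted.

Approved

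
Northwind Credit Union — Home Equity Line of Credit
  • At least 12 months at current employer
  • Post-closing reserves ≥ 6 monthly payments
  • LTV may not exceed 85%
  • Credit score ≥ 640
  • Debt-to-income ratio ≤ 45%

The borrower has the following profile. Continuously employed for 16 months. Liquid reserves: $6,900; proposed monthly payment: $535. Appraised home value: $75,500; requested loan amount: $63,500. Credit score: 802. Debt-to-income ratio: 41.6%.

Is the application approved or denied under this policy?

Approved

Employment 16 ≥ 12 months
Liquid reserves cover 6,900/535 = 12.9 months — ≥ 6 required
LTV: 63,500 ÷ 75,500 = 84.1%, within 85% cap
Credit score 802 ≥ 640 (meets)
DTI 41.6% ≤ 45%
All criteria satisfied.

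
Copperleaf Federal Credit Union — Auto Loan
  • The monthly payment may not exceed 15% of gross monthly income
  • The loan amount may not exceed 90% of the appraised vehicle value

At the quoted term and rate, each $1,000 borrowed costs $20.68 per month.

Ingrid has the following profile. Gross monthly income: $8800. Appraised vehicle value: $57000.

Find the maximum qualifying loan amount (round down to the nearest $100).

Payment cap: 15% × $8,800 = $1,320/month.
At $20.68 per $1,000, that supports 1,320/20.68 × 1,000 ≈ $63,829 → $63,800.
LTV cap: 90% × $57,000 = $51,300 → $51,300.
Binding constraint: loan-to-value.

$51,300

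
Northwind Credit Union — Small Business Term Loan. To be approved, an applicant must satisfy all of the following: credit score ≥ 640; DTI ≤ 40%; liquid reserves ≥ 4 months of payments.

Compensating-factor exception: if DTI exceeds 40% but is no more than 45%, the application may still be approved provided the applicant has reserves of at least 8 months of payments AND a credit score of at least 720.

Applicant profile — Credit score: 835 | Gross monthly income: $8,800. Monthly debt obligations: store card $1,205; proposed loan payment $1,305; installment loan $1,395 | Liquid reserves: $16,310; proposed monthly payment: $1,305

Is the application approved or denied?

Approved

Credit score 835 ≥ 640 (meets base)
Total debts = (1,205 + 1,305 + 1,395) = 3,905. DTI: 3,905 ÷ 8,800 = 44.4%, over the 40% base limit.
Reserves = 16,310/1,305 = 12.5 months ≥ 4
DTI 44.4% is within the 40%–45% exception band; checking compensating factors.
Reserves 12.5 ≥ 8 months; credit score 835 ≥ 720.
Both compensating conditions met → exception applies.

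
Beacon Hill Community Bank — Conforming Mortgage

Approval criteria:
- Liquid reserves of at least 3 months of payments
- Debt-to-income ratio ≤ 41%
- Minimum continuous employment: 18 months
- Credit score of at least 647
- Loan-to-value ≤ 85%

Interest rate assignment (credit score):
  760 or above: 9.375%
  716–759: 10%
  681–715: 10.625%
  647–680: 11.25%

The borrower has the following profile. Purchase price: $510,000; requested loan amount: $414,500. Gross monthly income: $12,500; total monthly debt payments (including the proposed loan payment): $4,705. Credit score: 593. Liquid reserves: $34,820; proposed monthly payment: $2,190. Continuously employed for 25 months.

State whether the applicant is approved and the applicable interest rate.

Credit score 593 < 647 (below minimum)
Employment 25 ≥ 18 months
Debt-to-income = 4,705/12,500 = 37.6% — meets 41% limit
Liquid reserves cover 34,820/2,190 = 15.9 months — ≥ 3 required
LTV: 414,500 ÷ 510,000 = 81.3%, within 85% cap
Not all requirements met → denied.

Denied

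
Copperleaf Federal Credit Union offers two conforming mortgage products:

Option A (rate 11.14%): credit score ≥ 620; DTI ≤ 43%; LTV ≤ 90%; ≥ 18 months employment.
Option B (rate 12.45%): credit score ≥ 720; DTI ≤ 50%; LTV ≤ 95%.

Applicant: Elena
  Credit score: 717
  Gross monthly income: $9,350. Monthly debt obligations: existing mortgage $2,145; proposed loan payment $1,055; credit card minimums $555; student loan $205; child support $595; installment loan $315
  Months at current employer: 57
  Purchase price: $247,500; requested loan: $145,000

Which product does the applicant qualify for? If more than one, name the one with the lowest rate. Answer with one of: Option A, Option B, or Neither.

Neither

Total debts = (2,145 + 1,055 + 555 + 205 + 595 + 315) = 4,870; DTI = 4,870/9,350 = 52.1%.
LTV = 145,000/247,500 = 58.6%.
Option A: score 717 ≥ 620; DTI 52.1% > 43%; LTV 58.6% ≤ 90%; employment 57 ≥ 18 mo → does not qualify.
Option B: score 717 < 720; DTI 52.1% > 50%; LTV 58.6% ≤ 95% → does not qualify.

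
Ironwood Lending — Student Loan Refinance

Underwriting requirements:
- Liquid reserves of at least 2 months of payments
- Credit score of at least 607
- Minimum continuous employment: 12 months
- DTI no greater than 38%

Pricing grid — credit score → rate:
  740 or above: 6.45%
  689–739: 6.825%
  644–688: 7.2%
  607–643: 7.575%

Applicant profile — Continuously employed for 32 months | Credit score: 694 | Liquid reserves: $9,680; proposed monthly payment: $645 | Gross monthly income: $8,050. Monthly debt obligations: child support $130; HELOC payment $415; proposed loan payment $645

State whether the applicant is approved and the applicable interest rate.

Approved at 6.825%

Credit score 694 ≥ 607 (meets minimum)
Reserves = 9,680/645 = 15.0 months ≥ 2
Employment 32 ≥ 12 months
Total monthly debts = (130 + 415 + 645) = 1,190. DTI = 1,190/8,050 = 14.8% ≤ 38%
All requirements met. Score 694 falls in the 689–739 tier → 6.825%.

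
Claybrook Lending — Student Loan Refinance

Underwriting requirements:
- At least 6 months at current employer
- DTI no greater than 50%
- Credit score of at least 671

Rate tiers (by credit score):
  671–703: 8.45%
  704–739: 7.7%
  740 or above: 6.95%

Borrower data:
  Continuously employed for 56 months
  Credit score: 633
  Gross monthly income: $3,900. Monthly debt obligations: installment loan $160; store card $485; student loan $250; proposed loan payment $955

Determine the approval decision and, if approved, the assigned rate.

Denied

Credit score 633 < 671 (below minimum)
Total monthly debts = (160 + 485 + 250 + 955) = 1,850. DTI = 1,850/3,900 = 47.4% ≤ 50%
Employment 56 ≥ 6 months
Not all requirements met → denied.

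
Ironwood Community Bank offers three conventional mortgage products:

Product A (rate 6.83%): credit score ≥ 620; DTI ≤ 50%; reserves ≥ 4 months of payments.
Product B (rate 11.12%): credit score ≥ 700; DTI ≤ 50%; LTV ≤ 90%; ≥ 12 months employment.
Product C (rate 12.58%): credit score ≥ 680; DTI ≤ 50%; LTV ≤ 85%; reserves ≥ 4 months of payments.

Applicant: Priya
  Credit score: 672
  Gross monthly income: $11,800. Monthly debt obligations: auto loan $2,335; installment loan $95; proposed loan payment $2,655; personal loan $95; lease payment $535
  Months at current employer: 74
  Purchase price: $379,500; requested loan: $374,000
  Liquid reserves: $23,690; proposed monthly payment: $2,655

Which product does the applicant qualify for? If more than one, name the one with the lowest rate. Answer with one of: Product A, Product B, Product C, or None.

Product A

Total debts = (2,335 + 95 + 2,655 + 95 + 535) = 5,715; DTI = 5,715/11,800 = 48.4%.
LTV = 374,000/379,500 = 98.6%.
Reserves = 23,690/2,655 = 8.9 months.
Product A: score 672 ≥ 620; DTI 48.4% ≤ 50%; reserves 8.9 ≥ 4 mo → qualifies.
Product B: score 672 < 700; DTI 48.4% ≤ 50%; LTV 98.6% > 90%; employment 74 ≥ 12 mo → does not qualify.
Product C: score 672 < 680; DTI 48.4% ≤ 50%; LTV 98.6% > 85%; reserves 8.9 ≥ 4 mo → does not qualify.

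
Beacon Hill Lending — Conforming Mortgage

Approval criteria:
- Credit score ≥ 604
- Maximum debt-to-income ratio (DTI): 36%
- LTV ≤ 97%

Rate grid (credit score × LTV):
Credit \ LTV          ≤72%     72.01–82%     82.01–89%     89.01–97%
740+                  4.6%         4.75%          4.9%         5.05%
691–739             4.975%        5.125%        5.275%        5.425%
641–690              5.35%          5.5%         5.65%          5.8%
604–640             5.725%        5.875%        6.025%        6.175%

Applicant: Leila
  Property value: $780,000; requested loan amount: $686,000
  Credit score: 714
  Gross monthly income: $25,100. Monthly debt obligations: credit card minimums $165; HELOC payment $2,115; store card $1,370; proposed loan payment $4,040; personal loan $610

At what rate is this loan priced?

Credit score 714 ≥ 604; Total monthly debts = (165 + 2,115 + 1,370 + 4,040 + 610) = 8,300. Debt-to-income = 8,300/25,100 = 33.1% — meets 36% limit
LTV: 686,000 ÷ 780,000 = 87.9%, within 97% cap
Credit 714 → row 691–739; LTV 87.9% → column 82.01–89%. Grid cell → 5.275%.

5.275%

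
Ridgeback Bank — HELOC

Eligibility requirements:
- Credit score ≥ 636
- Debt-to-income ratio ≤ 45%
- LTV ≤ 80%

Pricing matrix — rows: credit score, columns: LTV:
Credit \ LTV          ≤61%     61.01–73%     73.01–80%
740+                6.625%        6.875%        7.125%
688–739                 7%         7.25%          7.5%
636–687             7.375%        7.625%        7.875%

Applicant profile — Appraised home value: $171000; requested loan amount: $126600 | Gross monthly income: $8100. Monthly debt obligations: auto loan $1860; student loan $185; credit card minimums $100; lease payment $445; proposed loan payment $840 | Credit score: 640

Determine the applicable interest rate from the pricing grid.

7.875%

Credit score 640 ≥ 636; Total monthly debts = (1,860 + 185 + 100 + 445 + 840) = 3,430. DTI = 3,430/8,100 = 42.3% ≤ 45%
LTV: 126,600 ÷ 171,000 = 74%, within 80% cap
Score 640 is in the 636–687 band; LTV 74% is in the 73.01–80% band → 7.875%.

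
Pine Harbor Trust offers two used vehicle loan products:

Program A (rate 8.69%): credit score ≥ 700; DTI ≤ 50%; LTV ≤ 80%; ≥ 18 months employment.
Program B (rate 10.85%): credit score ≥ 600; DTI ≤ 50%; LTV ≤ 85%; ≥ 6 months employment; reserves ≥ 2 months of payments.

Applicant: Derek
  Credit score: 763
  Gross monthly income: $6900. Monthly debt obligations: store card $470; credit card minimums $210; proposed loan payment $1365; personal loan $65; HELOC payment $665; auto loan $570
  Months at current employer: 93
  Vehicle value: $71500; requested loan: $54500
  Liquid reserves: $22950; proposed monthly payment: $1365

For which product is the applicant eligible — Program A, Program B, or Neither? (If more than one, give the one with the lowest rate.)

Program A

Total debts = (470 + 210 + 1,365 + 65 + 665 + 570) = 3,345; DTI = 3,345/6,900 = 48.5%.
LTV = 54,500/71,500 = 76.2%.
Reserves = 22,950/1,365 = 16.8 months.
Program A: score 763 ≥ 700; DTI 48.5% ≤ 50%; LTV 76.2% ≤ 80%; employment 93 ≥ 18 mo → qualifies.
Program B: score 763 ≥ 600; DTI 48.5% ≤ 50%; LTV 76.2% ≤ 85%; employment 93 ≥ 6 mo; reserves 16.8 ≥ 2 mo → qualifies.
Qualifying: Program A, Program B. Lowest rate is 8.69% → Program A.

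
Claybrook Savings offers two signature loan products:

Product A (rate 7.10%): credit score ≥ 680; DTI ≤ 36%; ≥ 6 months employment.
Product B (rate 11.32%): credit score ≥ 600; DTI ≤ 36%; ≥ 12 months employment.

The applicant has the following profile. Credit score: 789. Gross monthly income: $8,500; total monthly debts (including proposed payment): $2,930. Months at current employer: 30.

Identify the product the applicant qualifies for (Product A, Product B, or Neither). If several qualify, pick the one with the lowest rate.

Product A

DTI = 2,930/8,500 = 34.5%.
Product A: score 789 ≥ 680; DTI 34.5% ≤ 36%; employment 30 ≥ 6 mo → qualifies.
Product B: score 789 ≥ 600; DTI 34.5% ≤ 36%; employment 30 ≥ 12 mo → qualifies.
Qualifying: Product A, Product B. Lowest rate is 7.10% → Product A.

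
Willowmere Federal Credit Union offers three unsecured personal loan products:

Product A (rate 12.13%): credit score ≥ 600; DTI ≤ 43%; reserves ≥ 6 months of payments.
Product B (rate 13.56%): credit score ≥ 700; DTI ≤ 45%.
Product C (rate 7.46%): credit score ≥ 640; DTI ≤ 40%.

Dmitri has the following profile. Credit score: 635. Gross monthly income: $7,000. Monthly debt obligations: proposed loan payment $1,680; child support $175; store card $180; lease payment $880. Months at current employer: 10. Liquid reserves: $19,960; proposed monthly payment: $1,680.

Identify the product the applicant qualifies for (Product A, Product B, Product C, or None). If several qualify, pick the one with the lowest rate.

Total debts = (1,680 + 175 + 180 + 880) = 2,915; DTI = 2,915/7,000 = 41.6%.
Reserves = 19,960/1,680 = 11.9 months.
Product A: score 635 ≥ 600; DTI 41.6% ≤ 43%; reserves 11.9 ≥ 6 mo → qualifies.
Product B: score 635 < 700; DTI 41.6% ≤ 45% → does not qualify.
Product C: score 635 < 640; DTI 41.6% > 40% → does not qualify.

Product A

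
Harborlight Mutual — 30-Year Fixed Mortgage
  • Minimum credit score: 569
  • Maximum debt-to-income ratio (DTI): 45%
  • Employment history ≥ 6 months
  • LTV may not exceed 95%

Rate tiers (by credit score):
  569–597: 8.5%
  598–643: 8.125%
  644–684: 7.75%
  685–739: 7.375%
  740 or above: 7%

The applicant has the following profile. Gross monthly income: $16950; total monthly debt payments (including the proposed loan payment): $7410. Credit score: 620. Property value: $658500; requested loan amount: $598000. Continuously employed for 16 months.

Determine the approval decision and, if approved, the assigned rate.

Credit score 620 ≥ 569 (meets minimum)
Employment 16 ≥ 6 months
Debt-to-income = 7,410/16,950 = 43.7% — meets 45% limit
LTV: 598,000 ÷ 658,500 = 90.8%, within 95% cap
All requirements met. Score 620 falls in the 598–643 tier → 8.125%.

Approved at 8.125%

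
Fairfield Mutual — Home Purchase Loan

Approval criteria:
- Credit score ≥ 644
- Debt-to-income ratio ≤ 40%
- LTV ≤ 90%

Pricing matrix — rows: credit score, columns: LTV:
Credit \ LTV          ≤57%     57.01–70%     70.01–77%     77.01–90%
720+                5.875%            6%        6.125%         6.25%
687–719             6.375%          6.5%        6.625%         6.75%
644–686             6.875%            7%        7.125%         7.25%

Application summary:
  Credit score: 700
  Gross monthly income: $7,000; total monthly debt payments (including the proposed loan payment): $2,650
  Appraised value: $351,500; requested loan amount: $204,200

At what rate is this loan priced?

6.5%

Credit score 700 ≥ 644; Debt-to-income = 2,650/7,000 = 37.9% — meets 40% limit
LTV = 204,200/351,500 = 58.1% ≤ 90%
Row: 700 falls in 687–719. Column: 58.1% falls in 57.01–70%. Rate = 6.5%.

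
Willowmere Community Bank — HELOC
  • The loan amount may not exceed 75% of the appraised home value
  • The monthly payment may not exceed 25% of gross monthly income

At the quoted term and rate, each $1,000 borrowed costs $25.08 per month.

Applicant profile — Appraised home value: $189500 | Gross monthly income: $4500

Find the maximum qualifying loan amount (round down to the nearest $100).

Payment cap: 25% × $4,500 = $1,125/month.
At $25.08 per $1,000, that supports 1,125/25.08 × 1,000 ≈ $44,856 → $44,800.
LTV cap: 75% × $189,500 = $142,125 → $142,100.
Binding constraint: payment-to-income.

$44,800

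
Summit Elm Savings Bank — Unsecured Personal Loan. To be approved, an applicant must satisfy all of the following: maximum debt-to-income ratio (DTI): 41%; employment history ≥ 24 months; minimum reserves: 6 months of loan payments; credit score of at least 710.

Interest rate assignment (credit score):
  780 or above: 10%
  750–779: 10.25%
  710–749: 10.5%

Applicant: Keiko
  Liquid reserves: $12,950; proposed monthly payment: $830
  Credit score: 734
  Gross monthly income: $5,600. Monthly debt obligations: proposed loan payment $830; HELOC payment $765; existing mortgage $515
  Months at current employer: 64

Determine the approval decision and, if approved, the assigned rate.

Credit score 734 ≥ 710 (meets minimum)
Employment 64 ≥ 24 months
Liquid reserves cover 12,950/830 = 15.6 months — ≥ 6 required
Total monthly debts = (830 + 765 + 515) = 2,110. Debt-to-income = 2,110/5,600 = 37.7% — meets 41% limit
All requirements met. Score 734 falls in the 710–749 tier → 10.5%.

Approved at 10.5%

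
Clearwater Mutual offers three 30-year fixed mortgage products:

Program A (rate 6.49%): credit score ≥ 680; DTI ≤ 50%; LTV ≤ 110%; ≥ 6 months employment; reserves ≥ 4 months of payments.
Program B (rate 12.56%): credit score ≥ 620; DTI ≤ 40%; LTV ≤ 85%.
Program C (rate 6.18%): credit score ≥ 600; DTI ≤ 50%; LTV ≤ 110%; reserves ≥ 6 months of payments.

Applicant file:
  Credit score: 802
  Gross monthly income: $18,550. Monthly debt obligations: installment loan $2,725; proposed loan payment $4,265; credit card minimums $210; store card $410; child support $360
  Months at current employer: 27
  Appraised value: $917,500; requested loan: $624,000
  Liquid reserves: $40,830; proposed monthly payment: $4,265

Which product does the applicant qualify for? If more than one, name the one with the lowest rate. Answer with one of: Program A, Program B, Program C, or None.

Program C

Total debts = (2,725 + 4,265 + 210 + 410 + 360) = 7,970; DTI = 7,970/18,550 = 43%.
LTV = 624,000/917,500 = 68%.
Reserves = 40,830/4,265 = 9.6 months.
Program A: score 802 ≥ 680; DTI 43% ≤ 50%; LTV 68% ≤ 110%; employment 27 ≥ 6 mo; reserves 9.6 ≥ 4 mo → qualifies.
Program B: score 802 ≥ 620; DTI 43% > 40%; LTV 68% ≤ 85% → does not qualify.
Program C: score 802 ≥ 600; DTI 43% ≤ 50%; LTV 68% ≤ 110%; reserves 9.6 ≥ 6 mo → qualifies.
Qualifying: Program A, Program C. Lowest rate is 6.18% → Program C.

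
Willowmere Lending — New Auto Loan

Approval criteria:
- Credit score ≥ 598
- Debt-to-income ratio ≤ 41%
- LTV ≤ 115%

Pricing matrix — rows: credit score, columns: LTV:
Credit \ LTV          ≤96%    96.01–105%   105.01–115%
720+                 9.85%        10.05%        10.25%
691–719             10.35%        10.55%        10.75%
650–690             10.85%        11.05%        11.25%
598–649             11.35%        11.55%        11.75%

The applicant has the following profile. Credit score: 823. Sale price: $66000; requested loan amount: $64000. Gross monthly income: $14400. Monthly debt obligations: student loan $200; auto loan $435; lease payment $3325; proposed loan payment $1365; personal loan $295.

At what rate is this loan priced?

10.05%

Credit score 823 ≥ 598; Total monthly debts = (200 + 435 + 3,325 + 1,365 + 295) = 5,620. Debt-to-income = 5,620/14,400 = 39% — meets 41% limit
Loan-to-value = 64,000/66,000 = 97% — pass (115% max)
Row: 823 falls in 720+. Column: 97% falls in 96.01–105%. Rate = 10.05%.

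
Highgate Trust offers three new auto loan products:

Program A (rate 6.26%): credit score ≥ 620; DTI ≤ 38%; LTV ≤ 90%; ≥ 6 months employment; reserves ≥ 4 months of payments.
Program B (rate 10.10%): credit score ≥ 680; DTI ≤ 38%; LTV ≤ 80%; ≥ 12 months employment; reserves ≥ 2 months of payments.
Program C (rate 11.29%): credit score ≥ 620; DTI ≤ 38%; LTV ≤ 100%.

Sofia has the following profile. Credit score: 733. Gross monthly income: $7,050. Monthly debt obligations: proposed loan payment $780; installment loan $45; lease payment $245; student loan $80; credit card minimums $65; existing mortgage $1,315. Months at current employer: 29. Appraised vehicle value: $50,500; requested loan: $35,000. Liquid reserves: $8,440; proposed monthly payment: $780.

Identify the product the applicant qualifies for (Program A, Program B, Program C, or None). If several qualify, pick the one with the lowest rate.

Program A

Total debts = (780 + 45 + 245 + 80 + 65 + 1,315) = 2,530; DTI = 2,530/7,050 = 35.9%.
LTV = 35,000/50,500 = 69.3%.
Reserves = 8,440/780 = 10.8 months.
Program A: score 733 ≥ 620; DTI 35.9% ≤ 38%; LTV 69.3% ≤ 90%; employment 29 ≥ 6 mo; reserves 10.8 ≥ 4 mo → qualifies.
Program B: score 733 ≥ 680; DTI 35.9% ≤ 38%; LTV 69.3% ≤ 80%; employment 29 ≥ 12 mo; reserves 10.8 ≥ 2 mo → qualifies.
Program C: score 733 ≥ 620; DTI 35.9% ≤ 38%; LTV 69.3% ≤ 100% → qualifies.
Qualifying: Program A, Program B, Program C. Lowest rate is 6.26% → Program A.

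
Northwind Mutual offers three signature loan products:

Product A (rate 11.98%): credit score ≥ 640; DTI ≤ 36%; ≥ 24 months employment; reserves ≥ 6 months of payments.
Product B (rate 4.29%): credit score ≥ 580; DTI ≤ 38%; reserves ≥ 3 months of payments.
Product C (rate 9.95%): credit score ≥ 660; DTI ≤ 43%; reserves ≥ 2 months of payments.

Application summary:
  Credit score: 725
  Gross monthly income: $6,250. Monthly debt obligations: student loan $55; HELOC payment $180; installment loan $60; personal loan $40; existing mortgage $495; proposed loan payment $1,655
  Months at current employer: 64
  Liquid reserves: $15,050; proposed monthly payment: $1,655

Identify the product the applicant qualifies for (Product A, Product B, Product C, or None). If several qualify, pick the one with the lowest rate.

Total debts = (55 + 180 + 60 + 40 + 495 + 1,655) = 2,485; DTI = 2,485/6,250 = 39.8%.
Reserves = 15,050/1,655 = 9.1 months.
Product A: score 725 ≥ 640; DTI 39.8% > 36%; employment 64 ≥ 24 mo; reserves 9.1 ≥ 6 mo → does not qualify.
Product B: score 725 ≥ 580; DTI 39.8% > 38%; reserves 9.1 ≥ 3 mo → does not qualify.
Product C: score 725 ≥ 660; DTI 39.8% ≤ 43%; reserves 9.1 ≥ 2 mo → qualifies.

Product C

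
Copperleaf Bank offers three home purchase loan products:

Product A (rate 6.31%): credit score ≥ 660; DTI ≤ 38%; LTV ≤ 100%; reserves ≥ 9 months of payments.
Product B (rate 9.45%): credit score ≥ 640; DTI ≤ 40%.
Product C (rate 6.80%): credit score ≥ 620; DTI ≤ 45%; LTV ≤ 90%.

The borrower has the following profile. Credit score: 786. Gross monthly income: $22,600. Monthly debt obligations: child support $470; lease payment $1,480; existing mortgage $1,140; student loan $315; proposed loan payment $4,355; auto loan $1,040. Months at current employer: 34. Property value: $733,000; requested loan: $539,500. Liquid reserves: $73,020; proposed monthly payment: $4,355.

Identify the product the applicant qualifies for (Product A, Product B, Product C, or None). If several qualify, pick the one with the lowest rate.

Total debts = (470 + 1,480 + 1,140 + 315 + 4,355 + 1,040) = 8,800; DTI = 8,800/22,600 = 38.9%.
LTV = 539,500/733,000 = 73.6%.
Reserves = 73,020/4,355 = 16.8 months.
Product A: score 786 ≥ 660; DTI 38.9% > 38%; LTV 73.6% ≤ 100%; reserves 16.8 ≥ 9 mo → does not qualify.
Product B: score 786 ≥ 640; DTI 38.9% ≤ 40% → qualifies.
Product C: score 786 ≥ 620; DTI 38.9% ≤ 45%; LTV 73.6% ≤ 90% → qualifies.
Qualifying: Product B, Product C. Lowest rate is 6.80% → Product C.

Product C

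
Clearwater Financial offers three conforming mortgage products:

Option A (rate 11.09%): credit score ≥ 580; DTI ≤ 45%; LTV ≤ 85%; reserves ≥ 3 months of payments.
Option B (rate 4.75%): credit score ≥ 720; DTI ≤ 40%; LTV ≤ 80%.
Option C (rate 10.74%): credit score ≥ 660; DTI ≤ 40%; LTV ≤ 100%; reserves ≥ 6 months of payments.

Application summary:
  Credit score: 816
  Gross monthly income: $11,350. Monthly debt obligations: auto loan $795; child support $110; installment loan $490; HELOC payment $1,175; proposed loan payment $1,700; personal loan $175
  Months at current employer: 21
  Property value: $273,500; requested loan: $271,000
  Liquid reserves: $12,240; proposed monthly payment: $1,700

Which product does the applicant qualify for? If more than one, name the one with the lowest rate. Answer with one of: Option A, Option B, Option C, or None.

Total debts = (795 + 110 + 490 + 1,175 + 1,700 + 175) = 4,445; DTI = 4,445/11,350 = 39.2%.
LTV = 271,000/273,500 = 99.1%.
Reserves = 12,240/1,700 = 7.2 months.
Option A: score 816 ≥ 580; DTI 39.2% ≤ 45%; LTV 99.1% > 85%; reserves 7.2 ≥ 3 mo → does not qualify.
Option B: score 816 ≥ 720; DTI 39.2% ≤ 40%; LTV 99.1% > 80% → does not qualify.
Option C: score 816 ≥ 660; DTI 39.2% ≤ 40%; LTV 99.1% ≤ 100%; reserves 7.2 ≥ 6 mo → qualifies.

Option C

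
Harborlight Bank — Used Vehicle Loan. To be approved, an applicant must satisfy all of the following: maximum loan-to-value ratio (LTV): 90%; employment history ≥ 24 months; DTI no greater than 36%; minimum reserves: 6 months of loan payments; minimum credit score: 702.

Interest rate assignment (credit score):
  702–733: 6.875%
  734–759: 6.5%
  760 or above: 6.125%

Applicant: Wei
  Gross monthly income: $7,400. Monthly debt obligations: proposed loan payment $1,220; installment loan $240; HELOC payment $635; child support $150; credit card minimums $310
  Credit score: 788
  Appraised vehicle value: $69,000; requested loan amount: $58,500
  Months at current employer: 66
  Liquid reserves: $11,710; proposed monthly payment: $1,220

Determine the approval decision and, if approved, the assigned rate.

Approved at 6.125%

Credit score 788 ≥ 702 (meets minimum)
Reserves = 11,710/1,220 = 9.6 months ≥ 6
Employment 66 ≥ 24 months
Total monthly debts = (1,220 + 240 + 635 + 150 + 310) = 2,555. Debt-to-income = 2,555/7,400 = 34.5% — meets 36% limit
Loan-to-value = 58,500/69,000 = 84.8% — pass (90% max)
All requirements met. Score 788 falls in the 760 or above tier → 6.125%.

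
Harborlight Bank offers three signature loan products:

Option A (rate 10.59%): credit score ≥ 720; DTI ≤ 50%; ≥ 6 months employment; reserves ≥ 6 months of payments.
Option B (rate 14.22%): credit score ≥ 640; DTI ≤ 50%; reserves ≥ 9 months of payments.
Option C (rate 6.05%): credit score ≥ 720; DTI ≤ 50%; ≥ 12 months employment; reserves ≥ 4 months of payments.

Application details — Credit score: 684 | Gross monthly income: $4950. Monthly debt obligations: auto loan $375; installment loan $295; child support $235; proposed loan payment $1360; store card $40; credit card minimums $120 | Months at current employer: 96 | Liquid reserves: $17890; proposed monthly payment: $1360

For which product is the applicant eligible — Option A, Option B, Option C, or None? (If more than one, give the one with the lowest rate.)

Total debts = (375 + 295 + 235 + 1,360 + 40 + 120) = 2,425; DTI = 2,425/4,950 = 49%.
Reserves = 17,890/1,360 = 13.2 months.
Option A: score 684 < 720; DTI 49% ≤ 50%; employment 96 ≥ 6 mo; reserves 13.2 ≥ 6 mo → does not qualify.
Option B: score 684 ≥ 640; DTI 49% ≤ 50%; reserves 13.2 ≥ 9 mo → qualifies.
Option C: score 684 < 720; DTI 49% ≤ 50%; employment 96 ≥ 12 mo; reserves 13.2 ≥ 4 mo → does not qualify.

Option B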